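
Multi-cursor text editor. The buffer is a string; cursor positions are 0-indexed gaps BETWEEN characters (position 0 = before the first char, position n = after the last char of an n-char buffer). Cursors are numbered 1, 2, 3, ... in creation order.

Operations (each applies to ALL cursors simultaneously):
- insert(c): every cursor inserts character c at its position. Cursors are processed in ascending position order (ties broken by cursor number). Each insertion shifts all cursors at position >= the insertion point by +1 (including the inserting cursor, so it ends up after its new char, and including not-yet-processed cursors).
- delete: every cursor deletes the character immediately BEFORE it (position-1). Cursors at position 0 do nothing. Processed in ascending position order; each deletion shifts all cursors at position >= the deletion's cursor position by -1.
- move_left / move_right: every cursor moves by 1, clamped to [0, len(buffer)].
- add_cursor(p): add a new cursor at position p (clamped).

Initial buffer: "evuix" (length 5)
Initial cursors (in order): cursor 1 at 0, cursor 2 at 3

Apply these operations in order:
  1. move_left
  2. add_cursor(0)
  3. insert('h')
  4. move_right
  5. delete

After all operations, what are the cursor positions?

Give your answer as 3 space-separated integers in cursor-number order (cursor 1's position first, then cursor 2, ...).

Answer: 1 3 1

Derivation:
After op 1 (move_left): buffer="evuix" (len 5), cursors c1@0 c2@2, authorship .....
After op 2 (add_cursor(0)): buffer="evuix" (len 5), cursors c1@0 c3@0 c2@2, authorship .....
After op 3 (insert('h')): buffer="hhevhuix" (len 8), cursors c1@2 c3@2 c2@5, authorship 13..2...
After op 4 (move_right): buffer="hhevhuix" (len 8), cursors c1@3 c3@3 c2@6, authorship 13..2...
After op 5 (delete): buffer="hvhix" (len 5), cursors c1@1 c3@1 c2@3, authorship 1.2..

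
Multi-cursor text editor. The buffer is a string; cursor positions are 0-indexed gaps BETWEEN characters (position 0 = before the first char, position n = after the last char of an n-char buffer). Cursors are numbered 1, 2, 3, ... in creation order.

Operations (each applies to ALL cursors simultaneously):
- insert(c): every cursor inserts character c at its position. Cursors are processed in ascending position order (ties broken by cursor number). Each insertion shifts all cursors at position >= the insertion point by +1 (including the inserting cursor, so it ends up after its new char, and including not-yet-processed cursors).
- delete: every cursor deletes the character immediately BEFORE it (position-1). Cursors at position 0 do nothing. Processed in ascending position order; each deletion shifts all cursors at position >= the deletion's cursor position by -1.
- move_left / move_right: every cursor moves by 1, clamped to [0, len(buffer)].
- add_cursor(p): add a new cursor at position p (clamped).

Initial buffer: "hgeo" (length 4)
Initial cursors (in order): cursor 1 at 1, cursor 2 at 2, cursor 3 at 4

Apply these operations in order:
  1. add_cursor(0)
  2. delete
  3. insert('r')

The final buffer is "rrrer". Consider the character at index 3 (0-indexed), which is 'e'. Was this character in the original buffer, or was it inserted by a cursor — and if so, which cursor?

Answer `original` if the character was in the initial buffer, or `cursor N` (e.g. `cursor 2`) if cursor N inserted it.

After op 1 (add_cursor(0)): buffer="hgeo" (len 4), cursors c4@0 c1@1 c2@2 c3@4, authorship ....
After op 2 (delete): buffer="e" (len 1), cursors c1@0 c2@0 c4@0 c3@1, authorship .
After op 3 (insert('r')): buffer="rrrer" (len 5), cursors c1@3 c2@3 c4@3 c3@5, authorship 124.3
Authorship (.=original, N=cursor N): 1 2 4 . 3
Index 3: author = original

Answer: original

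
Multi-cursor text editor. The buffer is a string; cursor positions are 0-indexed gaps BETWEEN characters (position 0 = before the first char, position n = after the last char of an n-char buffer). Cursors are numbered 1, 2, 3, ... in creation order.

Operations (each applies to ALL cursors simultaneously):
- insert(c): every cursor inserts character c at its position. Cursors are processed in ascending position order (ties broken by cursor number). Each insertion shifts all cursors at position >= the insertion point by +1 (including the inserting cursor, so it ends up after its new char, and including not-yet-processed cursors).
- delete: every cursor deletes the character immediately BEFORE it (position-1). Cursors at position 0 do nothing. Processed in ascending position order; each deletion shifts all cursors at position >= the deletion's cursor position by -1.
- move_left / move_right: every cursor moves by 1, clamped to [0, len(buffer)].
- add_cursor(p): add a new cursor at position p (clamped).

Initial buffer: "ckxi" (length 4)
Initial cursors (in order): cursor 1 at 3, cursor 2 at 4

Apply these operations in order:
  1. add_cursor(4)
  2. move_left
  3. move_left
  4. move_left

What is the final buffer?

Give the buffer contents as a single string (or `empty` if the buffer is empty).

After op 1 (add_cursor(4)): buffer="ckxi" (len 4), cursors c1@3 c2@4 c3@4, authorship ....
After op 2 (move_left): buffer="ckxi" (len 4), cursors c1@2 c2@3 c3@3, authorship ....
After op 3 (move_left): buffer="ckxi" (len 4), cursors c1@1 c2@2 c3@2, authorship ....
After op 4 (move_left): buffer="ckxi" (len 4), cursors c1@0 c2@1 c3@1, authorship ....

Answer: ckxi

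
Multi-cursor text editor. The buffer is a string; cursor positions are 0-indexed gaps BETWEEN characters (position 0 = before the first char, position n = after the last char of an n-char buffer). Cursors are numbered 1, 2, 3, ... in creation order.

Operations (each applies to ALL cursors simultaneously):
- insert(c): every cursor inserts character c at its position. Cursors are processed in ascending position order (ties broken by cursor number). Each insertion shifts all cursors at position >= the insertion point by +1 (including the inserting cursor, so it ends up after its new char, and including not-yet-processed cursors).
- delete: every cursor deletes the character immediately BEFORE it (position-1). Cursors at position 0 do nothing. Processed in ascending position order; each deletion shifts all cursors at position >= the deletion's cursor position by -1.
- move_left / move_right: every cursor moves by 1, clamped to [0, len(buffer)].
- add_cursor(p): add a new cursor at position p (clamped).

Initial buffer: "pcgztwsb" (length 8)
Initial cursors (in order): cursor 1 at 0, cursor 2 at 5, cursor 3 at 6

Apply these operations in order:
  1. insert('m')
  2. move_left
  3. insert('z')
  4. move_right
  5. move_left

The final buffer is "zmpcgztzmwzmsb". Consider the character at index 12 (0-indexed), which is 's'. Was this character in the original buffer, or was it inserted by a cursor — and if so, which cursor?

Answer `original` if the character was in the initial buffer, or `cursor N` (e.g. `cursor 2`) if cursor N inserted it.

Answer: original

Derivation:
After op 1 (insert('m')): buffer="mpcgztmwmsb" (len 11), cursors c1@1 c2@7 c3@9, authorship 1.....2.3..
After op 2 (move_left): buffer="mpcgztmwmsb" (len 11), cursors c1@0 c2@6 c3@8, authorship 1.....2.3..
After op 3 (insert('z')): buffer="zmpcgztzmwzmsb" (len 14), cursors c1@1 c2@8 c3@11, authorship 11.....22.33..
After op 4 (move_right): buffer="zmpcgztzmwzmsb" (len 14), cursors c1@2 c2@9 c3@12, authorship 11.....22.33..
After op 5 (move_left): buffer="zmpcgztzmwzmsb" (len 14), cursors c1@1 c2@8 c3@11, authorship 11.....22.33..
Authorship (.=original, N=cursor N): 1 1 . . . . . 2 2 . 3 3 . .
Index 12: author = original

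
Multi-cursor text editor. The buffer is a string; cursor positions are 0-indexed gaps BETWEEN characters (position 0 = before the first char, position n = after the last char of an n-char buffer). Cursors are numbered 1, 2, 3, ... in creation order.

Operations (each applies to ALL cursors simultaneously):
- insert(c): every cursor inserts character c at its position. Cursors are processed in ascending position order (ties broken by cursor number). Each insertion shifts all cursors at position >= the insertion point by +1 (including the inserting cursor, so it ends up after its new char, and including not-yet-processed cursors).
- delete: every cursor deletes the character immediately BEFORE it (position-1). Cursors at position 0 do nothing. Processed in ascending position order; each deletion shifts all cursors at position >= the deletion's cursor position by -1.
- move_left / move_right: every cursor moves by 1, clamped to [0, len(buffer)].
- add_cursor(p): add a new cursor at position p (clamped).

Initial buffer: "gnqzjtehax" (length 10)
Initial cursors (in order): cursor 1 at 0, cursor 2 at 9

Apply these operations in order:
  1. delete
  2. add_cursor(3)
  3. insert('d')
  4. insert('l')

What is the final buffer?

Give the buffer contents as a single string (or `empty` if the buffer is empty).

Answer: dlgnqdlzjtehdlx

Derivation:
After op 1 (delete): buffer="gnqzjtehx" (len 9), cursors c1@0 c2@8, authorship .........
After op 2 (add_cursor(3)): buffer="gnqzjtehx" (len 9), cursors c1@0 c3@3 c2@8, authorship .........
After op 3 (insert('d')): buffer="dgnqdzjtehdx" (len 12), cursors c1@1 c3@5 c2@11, authorship 1...3.....2.
After op 4 (insert('l')): buffer="dlgnqdlzjtehdlx" (len 15), cursors c1@2 c3@7 c2@14, authorship 11...33.....22.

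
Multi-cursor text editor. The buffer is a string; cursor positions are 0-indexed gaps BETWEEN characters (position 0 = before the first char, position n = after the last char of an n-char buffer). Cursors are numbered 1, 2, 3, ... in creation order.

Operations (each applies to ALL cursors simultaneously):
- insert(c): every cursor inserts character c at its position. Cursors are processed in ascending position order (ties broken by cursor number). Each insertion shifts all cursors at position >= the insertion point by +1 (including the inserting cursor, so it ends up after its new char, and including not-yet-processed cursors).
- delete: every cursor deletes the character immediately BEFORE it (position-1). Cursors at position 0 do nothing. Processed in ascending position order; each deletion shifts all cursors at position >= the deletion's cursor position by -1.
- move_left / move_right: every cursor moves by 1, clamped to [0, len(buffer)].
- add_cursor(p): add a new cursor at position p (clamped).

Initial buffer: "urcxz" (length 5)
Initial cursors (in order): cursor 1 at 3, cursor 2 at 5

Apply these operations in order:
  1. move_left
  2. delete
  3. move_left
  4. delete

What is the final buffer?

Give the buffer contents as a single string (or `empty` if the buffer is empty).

After op 1 (move_left): buffer="urcxz" (len 5), cursors c1@2 c2@4, authorship .....
After op 2 (delete): buffer="ucz" (len 3), cursors c1@1 c2@2, authorship ...
After op 3 (move_left): buffer="ucz" (len 3), cursors c1@0 c2@1, authorship ...
After op 4 (delete): buffer="cz" (len 2), cursors c1@0 c2@0, authorship ..

Answer: cz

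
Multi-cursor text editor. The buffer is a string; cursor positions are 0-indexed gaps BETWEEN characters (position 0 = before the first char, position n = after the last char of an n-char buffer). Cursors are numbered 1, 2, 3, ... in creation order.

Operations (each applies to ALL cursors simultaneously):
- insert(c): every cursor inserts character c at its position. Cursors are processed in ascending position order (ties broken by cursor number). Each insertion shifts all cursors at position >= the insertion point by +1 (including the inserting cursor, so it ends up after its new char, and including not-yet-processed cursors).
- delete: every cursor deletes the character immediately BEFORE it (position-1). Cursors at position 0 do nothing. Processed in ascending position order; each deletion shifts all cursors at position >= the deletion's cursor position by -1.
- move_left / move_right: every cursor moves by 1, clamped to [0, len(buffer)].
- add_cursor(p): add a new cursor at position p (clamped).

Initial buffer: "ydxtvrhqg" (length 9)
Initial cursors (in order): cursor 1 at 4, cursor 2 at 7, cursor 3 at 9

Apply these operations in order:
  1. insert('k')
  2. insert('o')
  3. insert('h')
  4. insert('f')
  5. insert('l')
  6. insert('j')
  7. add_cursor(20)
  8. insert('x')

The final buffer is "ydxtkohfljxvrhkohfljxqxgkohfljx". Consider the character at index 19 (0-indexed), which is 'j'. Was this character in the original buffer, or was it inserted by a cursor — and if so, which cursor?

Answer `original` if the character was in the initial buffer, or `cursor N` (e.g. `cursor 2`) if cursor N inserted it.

Answer: cursor 2

Derivation:
After op 1 (insert('k')): buffer="ydxtkvrhkqgk" (len 12), cursors c1@5 c2@9 c3@12, authorship ....1...2..3
After op 2 (insert('o')): buffer="ydxtkovrhkoqgko" (len 15), cursors c1@6 c2@11 c3@15, authorship ....11...22..33
After op 3 (insert('h')): buffer="ydxtkohvrhkohqgkoh" (len 18), cursors c1@7 c2@13 c3@18, authorship ....111...222..333
After op 4 (insert('f')): buffer="ydxtkohfvrhkohfqgkohf" (len 21), cursors c1@8 c2@15 c3@21, authorship ....1111...2222..3333
After op 5 (insert('l')): buffer="ydxtkohflvrhkohflqgkohfl" (len 24), cursors c1@9 c2@17 c3@24, authorship ....11111...22222..33333
After op 6 (insert('j')): buffer="ydxtkohfljvrhkohfljqgkohflj" (len 27), cursors c1@10 c2@19 c3@27, authorship ....111111...222222..333333
After op 7 (add_cursor(20)): buffer="ydxtkohfljvrhkohfljqgkohflj" (len 27), cursors c1@10 c2@19 c4@20 c3@27, authorship ....111111...222222..333333
After op 8 (insert('x')): buffer="ydxtkohfljxvrhkohfljxqxgkohfljx" (len 31), cursors c1@11 c2@21 c4@23 c3@31, authorship ....1111111...2222222.4.3333333
Authorship (.=original, N=cursor N): . . . . 1 1 1 1 1 1 1 . . . 2 2 2 2 2 2 2 . 4 . 3 3 3 3 3 3 3
Index 19: author = 2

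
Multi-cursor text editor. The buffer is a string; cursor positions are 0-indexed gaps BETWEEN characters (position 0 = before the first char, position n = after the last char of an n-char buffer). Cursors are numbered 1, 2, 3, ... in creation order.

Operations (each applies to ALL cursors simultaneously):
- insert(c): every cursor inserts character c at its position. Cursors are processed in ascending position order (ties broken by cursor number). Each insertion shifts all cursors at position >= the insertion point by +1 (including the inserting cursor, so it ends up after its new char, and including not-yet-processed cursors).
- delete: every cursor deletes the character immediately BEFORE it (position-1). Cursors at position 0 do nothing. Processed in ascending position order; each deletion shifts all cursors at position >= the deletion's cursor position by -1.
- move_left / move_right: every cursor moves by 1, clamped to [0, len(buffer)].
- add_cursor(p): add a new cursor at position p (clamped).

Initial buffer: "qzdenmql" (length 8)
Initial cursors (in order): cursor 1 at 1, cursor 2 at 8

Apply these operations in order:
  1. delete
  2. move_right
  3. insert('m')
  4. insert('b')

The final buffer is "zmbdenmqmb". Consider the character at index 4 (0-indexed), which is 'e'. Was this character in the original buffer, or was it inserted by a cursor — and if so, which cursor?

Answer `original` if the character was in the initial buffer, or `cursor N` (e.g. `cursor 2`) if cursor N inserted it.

After op 1 (delete): buffer="zdenmq" (len 6), cursors c1@0 c2@6, authorship ......
After op 2 (move_right): buffer="zdenmq" (len 6), cursors c1@1 c2@6, authorship ......
After op 3 (insert('m')): buffer="zmdenmqm" (len 8), cursors c1@2 c2@8, authorship .1.....2
After op 4 (insert('b')): buffer="zmbdenmqmb" (len 10), cursors c1@3 c2@10, authorship .11.....22
Authorship (.=original, N=cursor N): . 1 1 . . . . . 2 2
Index 4: author = original

Answer: original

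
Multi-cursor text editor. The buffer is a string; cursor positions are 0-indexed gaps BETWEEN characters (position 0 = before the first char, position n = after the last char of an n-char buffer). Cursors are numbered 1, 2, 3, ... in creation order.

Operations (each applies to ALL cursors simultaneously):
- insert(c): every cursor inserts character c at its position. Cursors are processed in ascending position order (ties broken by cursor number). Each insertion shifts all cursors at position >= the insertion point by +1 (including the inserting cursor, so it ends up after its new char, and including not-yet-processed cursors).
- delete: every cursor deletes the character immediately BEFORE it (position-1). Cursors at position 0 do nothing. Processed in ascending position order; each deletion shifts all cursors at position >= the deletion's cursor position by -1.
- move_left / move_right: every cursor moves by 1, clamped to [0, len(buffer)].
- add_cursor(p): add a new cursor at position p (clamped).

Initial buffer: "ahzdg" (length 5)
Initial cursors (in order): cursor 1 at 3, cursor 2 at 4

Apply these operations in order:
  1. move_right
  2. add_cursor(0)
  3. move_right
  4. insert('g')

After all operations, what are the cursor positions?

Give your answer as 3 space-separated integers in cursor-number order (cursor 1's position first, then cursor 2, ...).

After op 1 (move_right): buffer="ahzdg" (len 5), cursors c1@4 c2@5, authorship .....
After op 2 (add_cursor(0)): buffer="ahzdg" (len 5), cursors c3@0 c1@4 c2@5, authorship .....
After op 3 (move_right): buffer="ahzdg" (len 5), cursors c3@1 c1@5 c2@5, authorship .....
After op 4 (insert('g')): buffer="aghzdggg" (len 8), cursors c3@2 c1@8 c2@8, authorship .3....12

Answer: 8 8 2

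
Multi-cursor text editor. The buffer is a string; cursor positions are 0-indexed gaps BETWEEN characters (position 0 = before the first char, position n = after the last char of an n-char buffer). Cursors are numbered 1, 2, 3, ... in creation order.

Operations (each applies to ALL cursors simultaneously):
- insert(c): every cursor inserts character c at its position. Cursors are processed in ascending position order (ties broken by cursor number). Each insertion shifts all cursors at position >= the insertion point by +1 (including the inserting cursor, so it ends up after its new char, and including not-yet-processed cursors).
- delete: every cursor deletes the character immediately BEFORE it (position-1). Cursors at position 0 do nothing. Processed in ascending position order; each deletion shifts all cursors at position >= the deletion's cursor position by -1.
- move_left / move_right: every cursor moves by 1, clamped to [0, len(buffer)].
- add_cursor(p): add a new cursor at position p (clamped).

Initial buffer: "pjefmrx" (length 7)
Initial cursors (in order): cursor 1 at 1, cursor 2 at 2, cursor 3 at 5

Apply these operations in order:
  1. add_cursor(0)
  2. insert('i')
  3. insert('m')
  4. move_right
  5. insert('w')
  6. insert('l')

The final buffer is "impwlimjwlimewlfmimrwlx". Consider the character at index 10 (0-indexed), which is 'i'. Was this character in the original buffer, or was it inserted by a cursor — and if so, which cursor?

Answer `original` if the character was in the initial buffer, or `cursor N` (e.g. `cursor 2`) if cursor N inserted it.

After op 1 (add_cursor(0)): buffer="pjefmrx" (len 7), cursors c4@0 c1@1 c2@2 c3@5, authorship .......
After op 2 (insert('i')): buffer="ipijiefmirx" (len 11), cursors c4@1 c1@3 c2@5 c3@9, authorship 4.1.2...3..
After op 3 (insert('m')): buffer="impimjimefmimrx" (len 15), cursors c4@2 c1@5 c2@8 c3@13, authorship 44.11.22...33..
After op 4 (move_right): buffer="impimjimefmimrx" (len 15), cursors c4@3 c1@6 c2@9 c3@14, authorship 44.11.22...33..
After op 5 (insert('w')): buffer="impwimjwimewfmimrwx" (len 19), cursors c4@4 c1@8 c2@12 c3@18, authorship 44.411.122.2..33.3.
After op 6 (insert('l')): buffer="impwlimjwlimewlfmimrwlx" (len 23), cursors c4@5 c1@10 c2@15 c3@22, authorship 44.4411.1122.22..33.33.
Authorship (.=original, N=cursor N): 4 4 . 4 4 1 1 . 1 1 2 2 . 2 2 . . 3 3 . 3 3 .
Index 10: author = 2

Answer: cursor 2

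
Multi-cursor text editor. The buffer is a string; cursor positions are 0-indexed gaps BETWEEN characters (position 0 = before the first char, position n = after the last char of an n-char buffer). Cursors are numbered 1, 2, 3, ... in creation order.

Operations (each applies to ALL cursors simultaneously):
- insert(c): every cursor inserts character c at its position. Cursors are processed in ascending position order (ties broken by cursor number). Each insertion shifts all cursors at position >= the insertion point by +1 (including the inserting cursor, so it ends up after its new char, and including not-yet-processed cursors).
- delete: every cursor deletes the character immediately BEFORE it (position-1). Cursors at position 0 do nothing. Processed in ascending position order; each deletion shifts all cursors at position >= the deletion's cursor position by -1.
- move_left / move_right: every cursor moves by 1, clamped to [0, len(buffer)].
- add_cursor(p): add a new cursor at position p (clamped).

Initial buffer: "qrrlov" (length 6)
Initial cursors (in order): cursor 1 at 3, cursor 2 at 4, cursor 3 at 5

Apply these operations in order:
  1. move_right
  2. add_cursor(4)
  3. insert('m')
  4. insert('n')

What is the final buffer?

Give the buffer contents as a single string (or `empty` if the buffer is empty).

After op 1 (move_right): buffer="qrrlov" (len 6), cursors c1@4 c2@5 c3@6, authorship ......
After op 2 (add_cursor(4)): buffer="qrrlov" (len 6), cursors c1@4 c4@4 c2@5 c3@6, authorship ......
After op 3 (insert('m')): buffer="qrrlmmomvm" (len 10), cursors c1@6 c4@6 c2@8 c3@10, authorship ....14.2.3
After op 4 (insert('n')): buffer="qrrlmmnnomnvmn" (len 14), cursors c1@8 c4@8 c2@11 c3@14, authorship ....1414.22.33

Answer: qrrlmmnnomnvmn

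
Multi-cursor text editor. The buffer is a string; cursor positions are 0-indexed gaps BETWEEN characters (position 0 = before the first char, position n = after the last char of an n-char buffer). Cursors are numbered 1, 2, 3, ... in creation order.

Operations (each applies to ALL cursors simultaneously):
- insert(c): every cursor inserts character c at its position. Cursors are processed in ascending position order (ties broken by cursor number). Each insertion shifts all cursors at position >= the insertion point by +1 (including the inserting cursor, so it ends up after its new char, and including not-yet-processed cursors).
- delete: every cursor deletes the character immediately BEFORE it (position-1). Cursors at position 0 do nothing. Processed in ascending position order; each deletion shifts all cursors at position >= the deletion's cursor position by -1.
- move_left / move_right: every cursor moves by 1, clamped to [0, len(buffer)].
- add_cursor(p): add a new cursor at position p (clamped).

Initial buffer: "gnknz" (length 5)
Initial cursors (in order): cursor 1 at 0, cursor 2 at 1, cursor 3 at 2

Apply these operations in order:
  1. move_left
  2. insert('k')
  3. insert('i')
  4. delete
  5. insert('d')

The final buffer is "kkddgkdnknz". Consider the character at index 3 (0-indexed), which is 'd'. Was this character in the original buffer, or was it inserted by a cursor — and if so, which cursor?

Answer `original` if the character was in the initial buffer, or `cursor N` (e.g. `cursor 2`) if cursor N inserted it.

After op 1 (move_left): buffer="gnknz" (len 5), cursors c1@0 c2@0 c3@1, authorship .....
After op 2 (insert('k')): buffer="kkgknknz" (len 8), cursors c1@2 c2@2 c3@4, authorship 12.3....
After op 3 (insert('i')): buffer="kkiigkinknz" (len 11), cursors c1@4 c2@4 c3@7, authorship 1212.33....
After op 4 (delete): buffer="kkgknknz" (len 8), cursors c1@2 c2@2 c3@4, authorship 12.3....
After op 5 (insert('d')): buffer="kkddgkdnknz" (len 11), cursors c1@4 c2@4 c3@7, authorship 1212.33....
Authorship (.=original, N=cursor N): 1 2 1 2 . 3 3 . . . .
Index 3: author = 2

Answer: cursor 2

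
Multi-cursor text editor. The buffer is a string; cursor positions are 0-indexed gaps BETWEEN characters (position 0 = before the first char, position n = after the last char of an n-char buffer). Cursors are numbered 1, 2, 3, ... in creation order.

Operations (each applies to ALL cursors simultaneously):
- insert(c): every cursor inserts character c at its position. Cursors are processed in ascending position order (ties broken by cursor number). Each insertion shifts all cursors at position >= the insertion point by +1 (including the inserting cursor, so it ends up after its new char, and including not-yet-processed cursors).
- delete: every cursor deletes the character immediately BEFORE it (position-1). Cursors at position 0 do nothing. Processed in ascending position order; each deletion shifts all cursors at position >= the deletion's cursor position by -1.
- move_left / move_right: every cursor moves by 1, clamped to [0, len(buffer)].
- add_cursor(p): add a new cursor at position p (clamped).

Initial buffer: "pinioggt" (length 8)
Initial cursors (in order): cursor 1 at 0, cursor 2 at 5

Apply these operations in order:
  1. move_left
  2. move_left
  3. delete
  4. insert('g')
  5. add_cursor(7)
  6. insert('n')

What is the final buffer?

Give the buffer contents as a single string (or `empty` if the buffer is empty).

Answer: gnpigniogngt

Derivation:
After op 1 (move_left): buffer="pinioggt" (len 8), cursors c1@0 c2@4, authorship ........
After op 2 (move_left): buffer="pinioggt" (len 8), cursors c1@0 c2@3, authorship ........
After op 3 (delete): buffer="piioggt" (len 7), cursors c1@0 c2@2, authorship .......
After op 4 (insert('g')): buffer="gpigioggt" (len 9), cursors c1@1 c2@4, authorship 1..2.....
After op 5 (add_cursor(7)): buffer="gpigioggt" (len 9), cursors c1@1 c2@4 c3@7, authorship 1..2.....
After op 6 (insert('n')): buffer="gnpigniogngt" (len 12), cursors c1@2 c2@6 c3@10, authorship 11..22...3..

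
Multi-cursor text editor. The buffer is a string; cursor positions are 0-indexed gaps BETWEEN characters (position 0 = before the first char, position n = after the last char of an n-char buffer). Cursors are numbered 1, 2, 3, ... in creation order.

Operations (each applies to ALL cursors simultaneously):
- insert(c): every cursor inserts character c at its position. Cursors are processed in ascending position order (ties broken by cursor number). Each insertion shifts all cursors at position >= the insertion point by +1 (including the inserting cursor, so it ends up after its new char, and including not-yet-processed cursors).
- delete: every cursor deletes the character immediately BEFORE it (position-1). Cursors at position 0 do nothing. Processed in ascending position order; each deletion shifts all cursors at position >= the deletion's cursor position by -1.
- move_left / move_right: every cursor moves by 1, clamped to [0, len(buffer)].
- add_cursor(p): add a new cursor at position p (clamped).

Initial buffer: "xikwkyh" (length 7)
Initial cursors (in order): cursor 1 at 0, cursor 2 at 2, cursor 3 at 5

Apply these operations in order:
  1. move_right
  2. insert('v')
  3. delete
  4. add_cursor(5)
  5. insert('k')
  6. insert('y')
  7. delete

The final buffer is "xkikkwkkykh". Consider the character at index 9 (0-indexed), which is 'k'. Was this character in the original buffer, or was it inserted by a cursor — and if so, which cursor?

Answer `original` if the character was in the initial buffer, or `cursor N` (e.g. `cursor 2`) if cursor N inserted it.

After op 1 (move_right): buffer="xikwkyh" (len 7), cursors c1@1 c2@3 c3@6, authorship .......
After op 2 (insert('v')): buffer="xvikvwkyvh" (len 10), cursors c1@2 c2@5 c3@9, authorship .1..2...3.
After op 3 (delete): buffer="xikwkyh" (len 7), cursors c1@1 c2@3 c3@6, authorship .......
After op 4 (add_cursor(5)): buffer="xikwkyh" (len 7), cursors c1@1 c2@3 c4@5 c3@6, authorship .......
After op 5 (insert('k')): buffer="xkikkwkkykh" (len 11), cursors c1@2 c2@5 c4@8 c3@10, authorship .1..2..4.3.
After op 6 (insert('y')): buffer="xkyikkywkkyykyh" (len 15), cursors c1@3 c2@7 c4@11 c3@14, authorship .11..22..44.33.
After op 7 (delete): buffer="xkikkwkkykh" (len 11), cursors c1@2 c2@5 c4@8 c3@10, authorship .1..2..4.3.
Authorship (.=original, N=cursor N): . 1 . . 2 . . 4 . 3 .
Index 9: author = 3

Answer: cursor 3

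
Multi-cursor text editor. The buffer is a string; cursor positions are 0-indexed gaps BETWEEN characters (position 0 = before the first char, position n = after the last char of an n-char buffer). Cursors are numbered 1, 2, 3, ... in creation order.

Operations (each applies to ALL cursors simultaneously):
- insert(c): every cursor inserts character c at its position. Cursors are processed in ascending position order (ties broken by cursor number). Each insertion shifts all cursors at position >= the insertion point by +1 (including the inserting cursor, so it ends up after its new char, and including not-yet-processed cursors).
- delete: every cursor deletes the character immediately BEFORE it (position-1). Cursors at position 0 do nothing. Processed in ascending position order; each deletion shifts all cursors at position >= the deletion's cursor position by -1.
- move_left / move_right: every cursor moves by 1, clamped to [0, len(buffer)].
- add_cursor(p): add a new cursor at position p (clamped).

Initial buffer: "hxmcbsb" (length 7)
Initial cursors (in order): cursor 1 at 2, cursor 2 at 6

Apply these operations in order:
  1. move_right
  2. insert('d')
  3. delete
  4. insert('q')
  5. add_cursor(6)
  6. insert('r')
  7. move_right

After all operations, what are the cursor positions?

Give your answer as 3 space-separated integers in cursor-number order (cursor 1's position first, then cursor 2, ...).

After op 1 (move_right): buffer="hxmcbsb" (len 7), cursors c1@3 c2@7, authorship .......
After op 2 (insert('d')): buffer="hxmdcbsbd" (len 9), cursors c1@4 c2@9, authorship ...1....2
After op 3 (delete): buffer="hxmcbsb" (len 7), cursors c1@3 c2@7, authorship .......
After op 4 (insert('q')): buffer="hxmqcbsbq" (len 9), cursors c1@4 c2@9, authorship ...1....2
After op 5 (add_cursor(6)): buffer="hxmqcbsbq" (len 9), cursors c1@4 c3@6 c2@9, authorship ...1....2
After op 6 (insert('r')): buffer="hxmqrcbrsbqr" (len 12), cursors c1@5 c3@8 c2@12, authorship ...11..3..22
After op 7 (move_right): buffer="hxmqrcbrsbqr" (len 12), cursors c1@6 c3@9 c2@12, authorship ...11..3..22

Answer: 6 12 9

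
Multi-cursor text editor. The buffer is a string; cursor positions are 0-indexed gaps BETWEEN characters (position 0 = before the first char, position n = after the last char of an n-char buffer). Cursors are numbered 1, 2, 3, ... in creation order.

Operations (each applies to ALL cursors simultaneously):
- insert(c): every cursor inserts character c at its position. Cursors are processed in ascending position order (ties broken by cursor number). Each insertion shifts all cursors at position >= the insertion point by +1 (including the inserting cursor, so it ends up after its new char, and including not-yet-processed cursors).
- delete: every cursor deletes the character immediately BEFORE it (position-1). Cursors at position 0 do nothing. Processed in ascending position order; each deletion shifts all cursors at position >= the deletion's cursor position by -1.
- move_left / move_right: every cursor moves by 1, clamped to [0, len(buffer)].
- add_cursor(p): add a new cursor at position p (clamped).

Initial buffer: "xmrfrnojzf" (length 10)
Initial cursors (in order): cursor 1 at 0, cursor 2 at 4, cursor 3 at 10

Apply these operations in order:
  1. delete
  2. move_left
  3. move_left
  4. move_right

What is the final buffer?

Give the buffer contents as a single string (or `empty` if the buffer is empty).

After op 1 (delete): buffer="xmrrnojz" (len 8), cursors c1@0 c2@3 c3@8, authorship ........
After op 2 (move_left): buffer="xmrrnojz" (len 8), cursors c1@0 c2@2 c3@7, authorship ........
After op 3 (move_left): buffer="xmrrnojz" (len 8), cursors c1@0 c2@1 c3@6, authorship ........
After op 4 (move_right): buffer="xmrrnojz" (len 8), cursors c1@1 c2@2 c3@7, authorship ........

Answer: xmrrnojz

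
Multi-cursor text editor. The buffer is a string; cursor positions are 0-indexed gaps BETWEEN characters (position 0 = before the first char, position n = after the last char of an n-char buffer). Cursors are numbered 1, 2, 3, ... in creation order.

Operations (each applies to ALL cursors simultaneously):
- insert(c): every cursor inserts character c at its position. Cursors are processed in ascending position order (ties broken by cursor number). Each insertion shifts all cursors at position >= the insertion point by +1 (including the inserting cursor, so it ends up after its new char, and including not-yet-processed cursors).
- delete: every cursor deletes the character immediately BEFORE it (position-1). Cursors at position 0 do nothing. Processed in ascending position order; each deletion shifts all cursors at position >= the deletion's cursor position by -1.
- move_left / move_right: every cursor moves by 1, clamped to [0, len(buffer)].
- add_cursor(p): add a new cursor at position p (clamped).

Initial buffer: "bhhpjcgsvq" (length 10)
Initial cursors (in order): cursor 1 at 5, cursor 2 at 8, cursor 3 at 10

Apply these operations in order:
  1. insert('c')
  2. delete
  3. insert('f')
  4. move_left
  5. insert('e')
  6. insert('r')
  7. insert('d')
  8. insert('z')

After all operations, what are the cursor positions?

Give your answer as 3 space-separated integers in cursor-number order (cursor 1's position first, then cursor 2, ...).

After op 1 (insert('c')): buffer="bhhpjccgscvqc" (len 13), cursors c1@6 c2@10 c3@13, authorship .....1...2..3
After op 2 (delete): buffer="bhhpjcgsvq" (len 10), cursors c1@5 c2@8 c3@10, authorship ..........
After op 3 (insert('f')): buffer="bhhpjfcgsfvqf" (len 13), cursors c1@6 c2@10 c3@13, authorship .....1...2..3
After op 4 (move_left): buffer="bhhpjfcgsfvqf" (len 13), cursors c1@5 c2@9 c3@12, authorship .....1...2..3
After op 5 (insert('e')): buffer="bhhpjefcgsefvqef" (len 16), cursors c1@6 c2@11 c3@15, authorship .....11...22..33
After op 6 (insert('r')): buffer="bhhpjerfcgserfvqerf" (len 19), cursors c1@7 c2@13 c3@18, authorship .....111...222..333
After op 7 (insert('d')): buffer="bhhpjerdfcgserdfvqerdf" (len 22), cursors c1@8 c2@15 c3@21, authorship .....1111...2222..3333
After op 8 (insert('z')): buffer="bhhpjerdzfcgserdzfvqerdzf" (len 25), cursors c1@9 c2@17 c3@24, authorship .....11111...22222..33333

Answer: 9 17 24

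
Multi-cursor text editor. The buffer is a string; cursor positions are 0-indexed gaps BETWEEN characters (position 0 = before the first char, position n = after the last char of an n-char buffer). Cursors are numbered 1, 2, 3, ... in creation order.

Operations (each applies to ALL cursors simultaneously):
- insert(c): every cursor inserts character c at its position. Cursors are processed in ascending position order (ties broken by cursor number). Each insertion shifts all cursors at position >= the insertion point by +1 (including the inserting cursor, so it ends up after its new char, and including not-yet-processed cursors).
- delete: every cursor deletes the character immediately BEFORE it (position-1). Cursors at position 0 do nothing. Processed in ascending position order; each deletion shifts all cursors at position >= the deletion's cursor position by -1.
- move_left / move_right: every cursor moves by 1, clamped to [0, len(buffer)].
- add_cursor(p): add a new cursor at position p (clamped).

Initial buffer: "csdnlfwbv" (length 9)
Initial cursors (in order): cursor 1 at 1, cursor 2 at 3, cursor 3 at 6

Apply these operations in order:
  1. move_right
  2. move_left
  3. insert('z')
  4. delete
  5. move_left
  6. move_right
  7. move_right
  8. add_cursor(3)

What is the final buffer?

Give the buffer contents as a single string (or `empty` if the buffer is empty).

After op 1 (move_right): buffer="csdnlfwbv" (len 9), cursors c1@2 c2@4 c3@7, authorship .........
After op 2 (move_left): buffer="csdnlfwbv" (len 9), cursors c1@1 c2@3 c3@6, authorship .........
After op 3 (insert('z')): buffer="czsdznlfzwbv" (len 12), cursors c1@2 c2@5 c3@9, authorship .1..2...3...
After op 4 (delete): buffer="csdnlfwbv" (len 9), cursors c1@1 c2@3 c3@6, authorship .........
After op 5 (move_left): buffer="csdnlfwbv" (len 9), cursors c1@0 c2@2 c3@5, authorship .........
After op 6 (move_right): buffer="csdnlfwbv" (len 9), cursors c1@1 c2@3 c3@6, authorship .........
After op 7 (move_right): buffer="csdnlfwbv" (len 9), cursors c1@2 c2@4 c3@7, authorship .........
After op 8 (add_cursor(3)): buffer="csdnlfwbv" (len 9), cursors c1@2 c4@3 c2@4 c3@7, authorship .........

Answer: csdnlfwbv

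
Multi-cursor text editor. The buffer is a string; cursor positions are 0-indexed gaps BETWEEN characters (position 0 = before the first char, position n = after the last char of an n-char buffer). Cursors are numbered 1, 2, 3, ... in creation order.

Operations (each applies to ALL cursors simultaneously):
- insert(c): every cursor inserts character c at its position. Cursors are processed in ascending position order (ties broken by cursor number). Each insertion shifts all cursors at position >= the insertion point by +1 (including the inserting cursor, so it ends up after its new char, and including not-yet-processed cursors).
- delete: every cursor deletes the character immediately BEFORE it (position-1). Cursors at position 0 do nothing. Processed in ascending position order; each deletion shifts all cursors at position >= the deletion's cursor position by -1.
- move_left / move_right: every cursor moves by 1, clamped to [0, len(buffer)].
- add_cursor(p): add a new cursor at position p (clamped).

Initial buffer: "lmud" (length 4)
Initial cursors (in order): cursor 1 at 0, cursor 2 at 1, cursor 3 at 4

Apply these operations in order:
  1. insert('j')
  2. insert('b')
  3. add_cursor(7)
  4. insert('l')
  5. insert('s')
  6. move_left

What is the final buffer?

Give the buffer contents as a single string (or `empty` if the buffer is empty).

After op 1 (insert('j')): buffer="jljmudj" (len 7), cursors c1@1 c2@3 c3@7, authorship 1.2...3
After op 2 (insert('b')): buffer="jbljbmudjb" (len 10), cursors c1@2 c2@5 c3@10, authorship 11.22...33
After op 3 (add_cursor(7)): buffer="jbljbmudjb" (len 10), cursors c1@2 c2@5 c4@7 c3@10, authorship 11.22...33
After op 4 (insert('l')): buffer="jblljblmuldjbl" (len 14), cursors c1@3 c2@7 c4@10 c3@14, authorship 111.222..4.333
After op 5 (insert('s')): buffer="jblsljblsmulsdjbls" (len 18), cursors c1@4 c2@9 c4@13 c3@18, authorship 1111.2222..44.3333
After op 6 (move_left): buffer="jblsljblsmulsdjbls" (len 18), cursors c1@3 c2@8 c4@12 c3@17, authorship 1111.2222..44.3333

Answer: jblsljblsmulsdjbls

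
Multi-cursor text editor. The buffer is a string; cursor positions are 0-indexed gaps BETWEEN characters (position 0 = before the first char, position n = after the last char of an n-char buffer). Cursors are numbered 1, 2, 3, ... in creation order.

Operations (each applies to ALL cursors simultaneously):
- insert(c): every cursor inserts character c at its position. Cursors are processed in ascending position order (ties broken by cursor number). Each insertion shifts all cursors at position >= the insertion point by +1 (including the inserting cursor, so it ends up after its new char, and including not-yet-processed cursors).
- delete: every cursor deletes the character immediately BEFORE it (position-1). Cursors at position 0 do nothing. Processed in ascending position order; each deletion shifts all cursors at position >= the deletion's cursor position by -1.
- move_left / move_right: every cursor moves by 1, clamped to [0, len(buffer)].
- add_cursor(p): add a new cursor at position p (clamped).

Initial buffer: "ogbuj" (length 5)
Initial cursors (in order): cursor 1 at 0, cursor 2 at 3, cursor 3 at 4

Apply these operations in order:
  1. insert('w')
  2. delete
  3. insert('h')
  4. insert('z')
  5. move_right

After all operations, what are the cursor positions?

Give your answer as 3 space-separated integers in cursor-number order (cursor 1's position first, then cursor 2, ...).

After op 1 (insert('w')): buffer="wogbwuwj" (len 8), cursors c1@1 c2@5 c3@7, authorship 1...2.3.
After op 2 (delete): buffer="ogbuj" (len 5), cursors c1@0 c2@3 c3@4, authorship .....
After op 3 (insert('h')): buffer="hogbhuhj" (len 8), cursors c1@1 c2@5 c3@7, authorship 1...2.3.
After op 4 (insert('z')): buffer="hzogbhzuhzj" (len 11), cursors c1@2 c2@7 c3@10, authorship 11...22.33.
After op 5 (move_right): buffer="hzogbhzuhzj" (len 11), cursors c1@3 c2@8 c3@11, authorship 11...22.33.

Answer: 3 8 11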